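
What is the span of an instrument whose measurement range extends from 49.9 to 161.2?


Span = upper range - lower range.
Span = 161.2 - (49.9)
Span = 111.3

111.3


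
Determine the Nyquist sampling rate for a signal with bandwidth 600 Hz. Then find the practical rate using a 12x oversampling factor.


By Nyquist theorem, fs_min = 2 * fmax.
fs_min = 2 * 600 = 1200 Hz
Practical rate = 12 * fs_min = 12 * 1200 = 14400 Hz

fs_min = 1200 Hz, fs_practical = 14400 Hz


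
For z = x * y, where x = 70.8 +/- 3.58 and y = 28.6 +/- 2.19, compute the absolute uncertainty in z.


For a product z = x*y, the relative uncertainty is:
uz/z = sqrt((ux/x)^2 + (uy/y)^2)
Relative uncertainties: ux/x = 3.58/70.8 = 0.050565
uy/y = 2.19/28.6 = 0.076573
z = 70.8 * 28.6 = 2024.9
uz = 2024.9 * sqrt(0.050565^2 + 0.076573^2) = 185.807

185.807


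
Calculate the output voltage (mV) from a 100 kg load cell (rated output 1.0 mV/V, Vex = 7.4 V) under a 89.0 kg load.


Vout = rated_output * Vex * (load / capacity).
Vout = 1.0 * 7.4 * (89.0 / 100)
Vout = 1.0 * 7.4 * 0.89
Vout = 6.586 mV

6.586 mV


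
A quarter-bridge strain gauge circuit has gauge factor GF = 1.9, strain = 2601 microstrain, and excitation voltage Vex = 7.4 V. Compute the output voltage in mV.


Quarter bridge output: Vout = (GF * epsilon * Vex) / 4.
Vout = (1.9 * 2601e-6 * 7.4) / 4
Vout = 0.03657006 / 4 V
Vout = 0.00914251 V = 9.1425 mV

9.1425 mV


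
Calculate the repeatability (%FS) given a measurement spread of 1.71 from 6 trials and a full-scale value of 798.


Repeatability = (spread / full scale) * 100%.
R = (1.71 / 798) * 100
R = 0.214 %FS

0.214 %FS


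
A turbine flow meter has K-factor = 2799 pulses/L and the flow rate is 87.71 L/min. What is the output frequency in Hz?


Frequency = K * Q / 60 (converting L/min to L/s).
f = 2799 * 87.71 / 60
f = 245500.29 / 60
f = 4091.67 Hz

4091.67 Hz


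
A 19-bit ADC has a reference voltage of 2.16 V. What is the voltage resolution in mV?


The resolution (LSB) of an ADC is Vref / 2^n.
LSB = 2.16 / 2^19
LSB = 2.16 / 524288
LSB = 4.12e-06 V = 0.00411987 mV

0.00411987 mV


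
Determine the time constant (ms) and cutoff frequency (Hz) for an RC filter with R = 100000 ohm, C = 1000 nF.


Time constant: tau = R * C.
tau = 100000 * 1.00e-06 = 0.1 s
tau = 100.0 ms
Cutoff frequency: fc = 1 / (2*pi*R*C).
fc = 1 / (2*pi*0.1) = 1.59 Hz

tau = 100.0 ms, fc = 1.59 Hz


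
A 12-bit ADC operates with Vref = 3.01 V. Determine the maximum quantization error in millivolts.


The maximum quantization error is +/- LSB/2.
LSB = Vref / 2^n = 3.01 / 4096 = 0.00073486 V
Max error = LSB / 2 = 0.00073486 / 2 = 0.00036743 V
Max error = 0.3674 mV

0.3674 mV


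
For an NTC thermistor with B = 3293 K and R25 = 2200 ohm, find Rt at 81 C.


NTC thermistor equation: Rt = R25 * exp(B * (1/T - 1/T25)).
T in Kelvin: 354.15 K, T25 = 298.15 K
1/T - 1/T25 = 1/354.15 - 1/298.15 = -0.00053035
B * (1/T - 1/T25) = 3293 * -0.00053035 = -1.7465
Rt = 2200 * exp(-1.7465) = 383.7 ohm

383.7 ohm


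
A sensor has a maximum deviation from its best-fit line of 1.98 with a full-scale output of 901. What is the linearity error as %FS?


Linearity error = (max deviation / full scale) * 100%.
Linearity = (1.98 / 901) * 100
Linearity = 0.22 %FS

0.22 %FS


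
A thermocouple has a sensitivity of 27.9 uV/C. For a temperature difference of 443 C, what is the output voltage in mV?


The thermocouple output V = sensitivity * dT.
V = 27.9 uV/C * 443 C
V = 12359.7 uV
V = 12.36 mV

12.36 mV


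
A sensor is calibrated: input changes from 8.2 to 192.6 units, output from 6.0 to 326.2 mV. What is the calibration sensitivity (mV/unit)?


Sensitivity = (y2 - y1) / (x2 - x1).
S = (326.2 - 6.0) / (192.6 - 8.2)
S = 320.2 / 184.4
S = 1.7364 mV/unit

1.7364 mV/unit


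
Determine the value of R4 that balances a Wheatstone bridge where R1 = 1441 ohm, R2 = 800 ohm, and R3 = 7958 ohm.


At balance: R1*R4 = R2*R3, so R4 = R2*R3/R1.
R4 = 800 * 7958 / 1441
R4 = 6366400 / 1441
R4 = 4418.04 ohm

4418.04 ohm


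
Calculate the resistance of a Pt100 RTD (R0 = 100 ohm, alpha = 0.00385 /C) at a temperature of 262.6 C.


The RTD equation: Rt = R0 * (1 + alpha * T).
Rt = 100 * (1 + 0.00385 * 262.6)
Rt = 100 * (1 + 1.01101)
Rt = 100 * 2.01101
Rt = 201.101 ohm

201.101 ohm


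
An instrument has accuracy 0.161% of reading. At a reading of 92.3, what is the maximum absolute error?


Absolute error = (accuracy% / 100) * reading.
Error = (0.161 / 100) * 92.3
Error = 0.00161 * 92.3
Error = 0.1486

0.1486


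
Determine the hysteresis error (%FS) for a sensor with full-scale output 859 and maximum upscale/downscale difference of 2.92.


Hysteresis = (max difference / full scale) * 100%.
H = (2.92 / 859) * 100
H = 0.34 %FS

0.34 %FS


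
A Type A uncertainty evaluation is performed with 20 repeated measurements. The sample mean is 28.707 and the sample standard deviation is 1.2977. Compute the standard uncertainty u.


The standard uncertainty for Type A evaluation is u = s / sqrt(n).
u = 1.2977 / sqrt(20)
u = 1.2977 / 4.4721
u = 0.2902

0.2902


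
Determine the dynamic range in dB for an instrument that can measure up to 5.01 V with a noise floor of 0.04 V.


Dynamic range = 20 * log10(Vmax / Vnoise).
DR = 20 * log10(5.01 / 0.04)
DR = 20 * log10(125.25)
DR = 41.96 dB

41.96 dB


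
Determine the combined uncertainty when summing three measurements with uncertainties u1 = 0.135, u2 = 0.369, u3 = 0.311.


For a sum of independent quantities, uc = sqrt(u1^2 + u2^2 + u3^2).
uc = sqrt(0.135^2 + 0.369^2 + 0.311^2)
uc = sqrt(0.018225 + 0.136161 + 0.096721)
uc = 0.5011

0.5011


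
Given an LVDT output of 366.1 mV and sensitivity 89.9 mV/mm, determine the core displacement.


Displacement = Vout / sensitivity.
d = 366.1 / 89.9
d = 4.072 mm

4.072 mm


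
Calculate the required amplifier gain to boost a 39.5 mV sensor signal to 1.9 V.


Gain = Vout / Vin (converting to same units).
G = 1.9 V / 39.5 mV
G = 1900.0 mV / 39.5 mV
G = 48.1

48.1


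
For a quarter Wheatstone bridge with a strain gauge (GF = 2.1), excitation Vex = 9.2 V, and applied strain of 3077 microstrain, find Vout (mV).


Quarter bridge output: Vout = (GF * epsilon * Vex) / 4.
Vout = (2.1 * 3077e-6 * 9.2) / 4
Vout = 0.05944764 / 4 V
Vout = 0.01486191 V = 14.8619 mV

14.8619 mV


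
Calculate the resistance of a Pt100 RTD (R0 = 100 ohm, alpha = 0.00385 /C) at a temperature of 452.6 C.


The RTD equation: Rt = R0 * (1 + alpha * T).
Rt = 100 * (1 + 0.00385 * 452.6)
Rt = 100 * (1 + 1.74251)
Rt = 100 * 2.74251
Rt = 274.251 ohm

274.251 ohm


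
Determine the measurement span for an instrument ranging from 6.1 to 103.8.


Span = upper range - lower range.
Span = 103.8 - (6.1)
Span = 97.7

97.7


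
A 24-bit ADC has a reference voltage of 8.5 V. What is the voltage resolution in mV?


The resolution (LSB) of an ADC is Vref / 2^n.
LSB = 8.5 / 2^24
LSB = 8.5 / 16777216
LSB = 5.1e-07 V = 0.00050664 mV

0.00050664 mV


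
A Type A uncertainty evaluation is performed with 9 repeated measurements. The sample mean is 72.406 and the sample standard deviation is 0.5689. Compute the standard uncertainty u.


The standard uncertainty for Type A evaluation is u = s / sqrt(n).
u = 0.5689 / sqrt(9)
u = 0.5689 / 3.0
u = 0.1896

0.1896


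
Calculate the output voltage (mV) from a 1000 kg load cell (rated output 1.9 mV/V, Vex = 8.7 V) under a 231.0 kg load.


Vout = rated_output * Vex * (load / capacity).
Vout = 1.9 * 8.7 * (231.0 / 1000)
Vout = 1.9 * 8.7 * 0.231
Vout = 3.818 mV

3.818 mV


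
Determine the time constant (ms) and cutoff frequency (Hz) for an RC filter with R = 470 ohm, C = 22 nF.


Time constant: tau = R * C.
tau = 470 * 2.20e-08 = 1.034e-05 s
tau = 0.0103 ms
Cutoff frequency: fc = 1 / (2*pi*R*C).
fc = 1 / (2*pi*1.034e-05) = 15392.16 Hz

tau = 0.0103 ms, fc = 15392.16 Hz


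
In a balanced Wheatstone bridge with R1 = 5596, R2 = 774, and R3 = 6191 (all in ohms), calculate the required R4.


At balance: R1*R4 = R2*R3, so R4 = R2*R3/R1.
R4 = 774 * 6191 / 5596
R4 = 4791834 / 5596
R4 = 856.3 ohm

856.3 ohm


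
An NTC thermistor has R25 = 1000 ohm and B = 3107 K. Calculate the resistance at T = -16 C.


NTC thermistor equation: Rt = R25 * exp(B * (1/T - 1/T25)).
T in Kelvin: 257.15 K, T25 = 298.15 K
1/T - 1/T25 = 1/257.15 - 1/298.15 = 0.00053476
B * (1/T - 1/T25) = 3107 * 0.00053476 = 1.6615
Rt = 1000 * exp(1.6615) = 5267.3 ohm

5267.3 ohm


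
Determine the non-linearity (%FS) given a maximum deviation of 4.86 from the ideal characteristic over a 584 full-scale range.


Linearity error = (max deviation / full scale) * 100%.
Linearity = (4.86 / 584) * 100
Linearity = 0.832 %FS

0.832 %FS


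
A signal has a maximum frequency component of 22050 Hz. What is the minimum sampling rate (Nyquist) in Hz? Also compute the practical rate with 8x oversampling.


By Nyquist theorem, fs_min = 2 * fmax.
fs_min = 2 * 22050 = 44100 Hz
Practical rate = 8 * fs_min = 8 * 44100 = 352800 Hz

fs_min = 44100 Hz, fs_practical = 352800 Hz


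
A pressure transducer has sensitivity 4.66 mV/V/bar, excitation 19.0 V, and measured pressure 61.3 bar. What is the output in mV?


Output = sensitivity * Vex * P.
Vout = 4.66 * 19.0 * 61.3
Vout = 88.54 * 61.3
Vout = 5427.5 mV

5427.5 mV


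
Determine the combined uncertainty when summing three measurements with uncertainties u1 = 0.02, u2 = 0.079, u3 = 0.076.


For a sum of independent quantities, uc = sqrt(u1^2 + u2^2 + u3^2).
uc = sqrt(0.02^2 + 0.079^2 + 0.076^2)
uc = sqrt(0.0004 + 0.006241 + 0.005776)
uc = 0.1114

0.1114


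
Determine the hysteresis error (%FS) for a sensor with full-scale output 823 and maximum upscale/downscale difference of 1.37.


Hysteresis = (max difference / full scale) * 100%.
H = (1.37 / 823) * 100
H = 0.166 %FS

0.166 %FS


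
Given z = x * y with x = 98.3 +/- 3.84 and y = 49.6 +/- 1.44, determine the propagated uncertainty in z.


For a product z = x*y, the relative uncertainty is:
uz/z = sqrt((ux/x)^2 + (uy/y)^2)
Relative uncertainties: ux/x = 3.84/98.3 = 0.039064
uy/y = 1.44/49.6 = 0.029032
z = 98.3 * 49.6 = 4875.7
uz = 4875.7 * sqrt(0.039064^2 + 0.029032^2) = 237.305

237.305


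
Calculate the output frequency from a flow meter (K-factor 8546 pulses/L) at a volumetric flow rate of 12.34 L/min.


Frequency = K * Q / 60 (converting L/min to L/s).
f = 8546 * 12.34 / 60
f = 105457.64 / 60
f = 1757.63 Hz

1757.63 Hz


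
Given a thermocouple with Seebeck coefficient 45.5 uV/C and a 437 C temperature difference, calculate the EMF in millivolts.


The thermocouple output V = sensitivity * dT.
V = 45.5 uV/C * 437 C
V = 19883.5 uV
V = 19.884 mV

19.884 mV


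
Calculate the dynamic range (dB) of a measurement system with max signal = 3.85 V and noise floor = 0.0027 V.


Dynamic range = 20 * log10(Vmax / Vnoise).
DR = 20 * log10(3.85 / 0.0027)
DR = 20 * log10(1425.93)
DR = 63.08 dB

63.08 dB


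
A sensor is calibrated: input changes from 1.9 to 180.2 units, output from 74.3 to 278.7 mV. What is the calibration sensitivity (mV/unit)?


Sensitivity = (y2 - y1) / (x2 - x1).
S = (278.7 - 74.3) / (180.2 - 1.9)
S = 204.4 / 178.3
S = 1.1464 mV/unit

1.1464 mV/unit


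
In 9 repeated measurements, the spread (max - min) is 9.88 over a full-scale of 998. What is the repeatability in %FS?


Repeatability = (spread / full scale) * 100%.
R = (9.88 / 998) * 100
R = 0.99 %FS

0.99 %FS


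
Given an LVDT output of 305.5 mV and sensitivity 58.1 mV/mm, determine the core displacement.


Displacement = Vout / sensitivity.
d = 305.5 / 58.1
d = 5.258 mm

5.258 mm


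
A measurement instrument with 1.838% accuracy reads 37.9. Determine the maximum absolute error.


Absolute error = (accuracy% / 100) * reading.
Error = (1.838 / 100) * 37.9
Error = 0.01838 * 37.9
Error = 0.6966

0.6966


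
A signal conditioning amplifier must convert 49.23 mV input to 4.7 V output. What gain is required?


Gain = Vout / Vin (converting to same units).
G = 4.7 V / 49.23 mV
G = 4700.0 mV / 49.23 mV
G = 95.47

95.47


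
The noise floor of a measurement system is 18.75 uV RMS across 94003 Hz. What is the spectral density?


Noise spectral density = Vrms / sqrt(BW).
NSD = 18.75 / sqrt(94003)
NSD = 18.75 / 306.5991
NSD = 0.0612 uV/sqrt(Hz)

0.0612 uV/sqrt(Hz)


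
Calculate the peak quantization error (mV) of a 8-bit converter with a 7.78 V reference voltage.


The maximum quantization error is +/- LSB/2.
LSB = Vref / 2^n = 7.78 / 256 = 0.03039063 V
Max error = LSB / 2 = 0.03039063 / 2 = 0.01519531 V
Max error = 15.1953 mV

15.1953 mV


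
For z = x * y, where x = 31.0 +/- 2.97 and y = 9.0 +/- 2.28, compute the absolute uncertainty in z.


For a product z = x*y, the relative uncertainty is:
uz/z = sqrt((ux/x)^2 + (uy/y)^2)
Relative uncertainties: ux/x = 2.97/31.0 = 0.095806
uy/y = 2.28/9.0 = 0.253333
z = 31.0 * 9.0 = 279.0
uz = 279.0 * sqrt(0.095806^2 + 0.253333^2) = 75.566

75.566


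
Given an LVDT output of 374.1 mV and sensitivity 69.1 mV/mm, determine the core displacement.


Displacement = Vout / sensitivity.
d = 374.1 / 69.1
d = 5.414 mm

5.414 mm


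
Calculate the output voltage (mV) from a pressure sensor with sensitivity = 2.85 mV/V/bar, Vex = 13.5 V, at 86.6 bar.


Output = sensitivity * Vex * P.
Vout = 2.85 * 13.5 * 86.6
Vout = 38.475 * 86.6
Vout = 3331.93 mV

3331.93 mV


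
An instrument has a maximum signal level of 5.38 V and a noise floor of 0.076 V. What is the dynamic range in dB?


Dynamic range = 20 * log10(Vmax / Vnoise).
DR = 20 * log10(5.38 / 0.076)
DR = 20 * log10(70.79)
DR = 37.0 dB

37.0 dB


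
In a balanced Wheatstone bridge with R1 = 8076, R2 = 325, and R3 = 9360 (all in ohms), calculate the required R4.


At balance: R1*R4 = R2*R3, so R4 = R2*R3/R1.
R4 = 325 * 9360 / 8076
R4 = 3042000 / 8076
R4 = 376.67 ohm

376.67 ohm


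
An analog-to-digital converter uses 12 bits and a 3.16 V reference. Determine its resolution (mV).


The resolution (LSB) of an ADC is Vref / 2^n.
LSB = 3.16 / 2^12
LSB = 3.16 / 4096
LSB = 0.00077148 V = 0.77148438 mV

0.77148438 mV


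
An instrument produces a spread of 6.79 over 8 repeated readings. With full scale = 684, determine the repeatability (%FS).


Repeatability = (spread / full scale) * 100%.
R = (6.79 / 684) * 100
R = 0.993 %FS

0.993 %FS


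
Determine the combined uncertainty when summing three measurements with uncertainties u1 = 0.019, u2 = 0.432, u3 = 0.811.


For a sum of independent quantities, uc = sqrt(u1^2 + u2^2 + u3^2).
uc = sqrt(0.019^2 + 0.432^2 + 0.811^2)
uc = sqrt(0.000361 + 0.186624 + 0.657721)
uc = 0.9191

0.9191


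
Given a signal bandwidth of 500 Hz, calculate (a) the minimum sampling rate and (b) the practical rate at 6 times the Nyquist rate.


By Nyquist theorem, fs_min = 2 * fmax.
fs_min = 2 * 500 = 1000 Hz
Practical rate = 6 * fs_min = 6 * 1000 = 6000 Hz

fs_min = 1000 Hz, fs_practical = 6000 Hz


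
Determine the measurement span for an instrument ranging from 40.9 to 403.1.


Span = upper range - lower range.
Span = 403.1 - (40.9)
Span = 362.2

362.2


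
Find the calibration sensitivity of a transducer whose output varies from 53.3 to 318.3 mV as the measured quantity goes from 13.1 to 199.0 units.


Sensitivity = (y2 - y1) / (x2 - x1).
S = (318.3 - 53.3) / (199.0 - 13.1)
S = 265.0 / 185.9
S = 1.4255 mV/unit

1.4255 mV/unit


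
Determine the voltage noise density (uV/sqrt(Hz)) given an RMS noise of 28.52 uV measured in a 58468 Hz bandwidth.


Noise spectral density = Vrms / sqrt(BW).
NSD = 28.52 / sqrt(58468)
NSD = 28.52 / 241.8016
NSD = 0.1179 uV/sqrt(Hz)

0.1179 uV/sqrt(Hz)


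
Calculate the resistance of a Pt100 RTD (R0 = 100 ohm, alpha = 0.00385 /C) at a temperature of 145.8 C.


The RTD equation: Rt = R0 * (1 + alpha * T).
Rt = 100 * (1 + 0.00385 * 145.8)
Rt = 100 * (1 + 0.56133)
Rt = 100 * 1.56133
Rt = 156.133 ohm

156.133 ohm


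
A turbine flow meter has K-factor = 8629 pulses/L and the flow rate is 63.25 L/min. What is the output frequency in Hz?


Frequency = K * Q / 60 (converting L/min to L/s).
f = 8629 * 63.25 / 60
f = 545784.25 / 60
f = 9096.4 Hz

9096.4 Hz


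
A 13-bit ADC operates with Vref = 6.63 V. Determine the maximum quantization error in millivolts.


The maximum quantization error is +/- LSB/2.
LSB = Vref / 2^n = 6.63 / 8192 = 0.00080933 V
Max error = LSB / 2 = 0.00080933 / 2 = 0.00040466 V
Max error = 0.4047 mV

0.4047 mV


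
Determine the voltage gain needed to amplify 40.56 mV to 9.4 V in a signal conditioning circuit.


Gain = Vout / Vin (converting to same units).
G = 9.4 V / 40.56 mV
G = 9400.0 mV / 40.56 mV
G = 231.76

231.76


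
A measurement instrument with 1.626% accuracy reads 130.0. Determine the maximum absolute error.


Absolute error = (accuracy% / 100) * reading.
Error = (1.626 / 100) * 130.0
Error = 0.01626 * 130.0
Error = 2.1138

2.1138


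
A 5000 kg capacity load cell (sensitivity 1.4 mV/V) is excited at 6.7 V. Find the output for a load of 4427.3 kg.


Vout = rated_output * Vex * (load / capacity).
Vout = 1.4 * 6.7 * (4427.3 / 5000)
Vout = 1.4 * 6.7 * 0.88546
Vout = 8.306 mV

8.306 mV


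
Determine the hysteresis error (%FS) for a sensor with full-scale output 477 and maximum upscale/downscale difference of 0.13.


Hysteresis = (max difference / full scale) * 100%.
H = (0.13 / 477) * 100
H = 0.027 %FS

0.027 %FS


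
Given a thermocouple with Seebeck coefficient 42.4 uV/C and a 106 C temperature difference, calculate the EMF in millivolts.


The thermocouple output V = sensitivity * dT.
V = 42.4 uV/C * 106 C
V = 4494.4 uV
V = 4.494 mV

4.494 mV


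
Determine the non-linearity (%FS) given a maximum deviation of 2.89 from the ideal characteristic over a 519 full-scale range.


Linearity error = (max deviation / full scale) * 100%.
Linearity = (2.89 / 519) * 100
Linearity = 0.557 %FS

0.557 %FS


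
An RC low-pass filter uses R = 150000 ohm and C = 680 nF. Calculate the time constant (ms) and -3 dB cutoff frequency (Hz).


Time constant: tau = R * C.
tau = 150000 * 6.80e-07 = 0.102 s
tau = 102.0 ms
Cutoff frequency: fc = 1 / (2*pi*R*C).
fc = 1 / (2*pi*0.102) = 1.56 Hz

tau = 102.0 ms, fc = 1.56 Hz


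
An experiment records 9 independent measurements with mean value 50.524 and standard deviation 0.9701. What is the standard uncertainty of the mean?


The standard uncertainty for Type A evaluation is u = s / sqrt(n).
u = 0.9701 / sqrt(9)
u = 0.9701 / 3.0
u = 0.3234

0.3234


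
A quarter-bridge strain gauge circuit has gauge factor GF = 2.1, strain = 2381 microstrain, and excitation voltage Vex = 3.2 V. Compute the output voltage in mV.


Quarter bridge output: Vout = (GF * epsilon * Vex) / 4.
Vout = (2.1 * 2381e-6 * 3.2) / 4
Vout = 0.01600032 / 4 V
Vout = 0.00400008 V = 4.0001 mV

4.0001 mV


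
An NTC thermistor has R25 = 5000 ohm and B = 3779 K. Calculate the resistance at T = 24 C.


NTC thermistor equation: Rt = R25 * exp(B * (1/T - 1/T25)).
T in Kelvin: 297.15 K, T25 = 298.15 K
1/T - 1/T25 = 1/297.15 - 1/298.15 = 1.129e-05
B * (1/T - 1/T25) = 3779 * 1.129e-05 = 0.0427
Rt = 5000 * exp(0.0427) = 5217.9 ohm

5217.9 ohm


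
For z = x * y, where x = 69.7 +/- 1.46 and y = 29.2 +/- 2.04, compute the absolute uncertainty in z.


For a product z = x*y, the relative uncertainty is:
uz/z = sqrt((ux/x)^2 + (uy/y)^2)
Relative uncertainties: ux/x = 1.46/69.7 = 0.020947
uy/y = 2.04/29.2 = 0.069863
z = 69.7 * 29.2 = 2035.2
uz = 2035.2 * sqrt(0.020947^2 + 0.069863^2) = 148.442

148.442


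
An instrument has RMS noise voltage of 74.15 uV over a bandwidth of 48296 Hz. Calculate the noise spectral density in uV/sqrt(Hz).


Noise spectral density = Vrms / sqrt(BW).
NSD = 74.15 / sqrt(48296)
NSD = 74.15 / 219.7635
NSD = 0.3374 uV/sqrt(Hz)

0.3374 uV/sqrt(Hz)


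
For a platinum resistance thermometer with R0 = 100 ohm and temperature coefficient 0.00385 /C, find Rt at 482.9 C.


The RTD equation: Rt = R0 * (1 + alpha * T).
Rt = 100 * (1 + 0.00385 * 482.9)
Rt = 100 * (1 + 1.859165)
Rt = 100 * 2.859165
Rt = 285.916 ohm

285.916 ohm


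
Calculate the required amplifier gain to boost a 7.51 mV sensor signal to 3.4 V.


Gain = Vout / Vin (converting to same units).
G = 3.4 V / 7.51 mV
G = 3400.0 mV / 7.51 mV
G = 452.73

452.73


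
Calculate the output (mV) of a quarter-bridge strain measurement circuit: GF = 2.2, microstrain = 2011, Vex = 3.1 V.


Quarter bridge output: Vout = (GF * epsilon * Vex) / 4.
Vout = (2.2 * 2011e-6 * 3.1) / 4
Vout = 0.01371502 / 4 V
Vout = 0.00342876 V = 3.4288 mV

3.4288 mV


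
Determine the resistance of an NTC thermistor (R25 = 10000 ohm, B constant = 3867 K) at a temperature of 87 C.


NTC thermistor equation: Rt = R25 * exp(B * (1/T - 1/T25)).
T in Kelvin: 360.15 K, T25 = 298.15 K
1/T - 1/T25 = 1/360.15 - 1/298.15 = -0.0005774
B * (1/T - 1/T25) = 3867 * -0.0005774 = -2.2328
Rt = 10000 * exp(-2.2328) = 1072.3 ohm

1072.3 ohm


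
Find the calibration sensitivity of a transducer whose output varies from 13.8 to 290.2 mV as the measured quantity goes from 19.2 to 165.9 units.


Sensitivity = (y2 - y1) / (x2 - x1).
S = (290.2 - 13.8) / (165.9 - 19.2)
S = 276.4 / 146.7
S = 1.8841 mV/unit

1.8841 mV/unit


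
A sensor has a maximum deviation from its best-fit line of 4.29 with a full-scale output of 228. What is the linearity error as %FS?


Linearity error = (max deviation / full scale) * 100%.
Linearity = (4.29 / 228) * 100
Linearity = 1.882 %FS

1.882 %FS


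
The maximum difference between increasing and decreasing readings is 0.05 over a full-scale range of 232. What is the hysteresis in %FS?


Hysteresis = (max difference / full scale) * 100%.
H = (0.05 / 232) * 100
H = 0.022 %FS

0.022 %FS


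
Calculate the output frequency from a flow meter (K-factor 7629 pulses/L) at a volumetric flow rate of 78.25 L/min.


Frequency = K * Q / 60 (converting L/min to L/s).
f = 7629 * 78.25 / 60
f = 596969.25 / 60
f = 9949.49 Hz

9949.49 Hz


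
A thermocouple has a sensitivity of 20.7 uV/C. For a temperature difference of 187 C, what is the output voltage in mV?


The thermocouple output V = sensitivity * dT.
V = 20.7 uV/C * 187 C
V = 3870.9 uV
V = 3.871 mV

3.871 mV


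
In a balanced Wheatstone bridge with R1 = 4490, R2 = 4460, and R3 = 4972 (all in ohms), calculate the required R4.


At balance: R1*R4 = R2*R3, so R4 = R2*R3/R1.
R4 = 4460 * 4972 / 4490
R4 = 22175120 / 4490
R4 = 4938.78 ohm

4938.78 ohm


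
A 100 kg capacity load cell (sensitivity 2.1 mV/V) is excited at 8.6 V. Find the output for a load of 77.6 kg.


Vout = rated_output * Vex * (load / capacity).
Vout = 2.1 * 8.6 * (77.6 / 100)
Vout = 2.1 * 8.6 * 0.776
Vout = 14.015 mV

14.015 mV


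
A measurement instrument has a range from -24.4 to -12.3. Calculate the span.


Span = upper range - lower range.
Span = -12.3 - (-24.4)
Span = 12.1

12.1


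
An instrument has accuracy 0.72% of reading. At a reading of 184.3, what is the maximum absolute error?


Absolute error = (accuracy% / 100) * reading.
Error = (0.72 / 100) * 184.3
Error = 0.0072 * 184.3
Error = 1.327

1.327


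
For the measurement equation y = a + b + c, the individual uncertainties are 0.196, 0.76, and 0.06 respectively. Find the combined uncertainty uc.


For a sum of independent quantities, uc = sqrt(u1^2 + u2^2 + u3^2).
uc = sqrt(0.196^2 + 0.76^2 + 0.06^2)
uc = sqrt(0.038416 + 0.5776 + 0.0036)
uc = 0.7872

0.7872


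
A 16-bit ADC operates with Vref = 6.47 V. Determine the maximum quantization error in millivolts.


The maximum quantization error is +/- LSB/2.
LSB = Vref / 2^n = 6.47 / 65536 = 9.872e-05 V
Max error = LSB / 2 = 9.872e-05 / 2 = 4.936e-05 V
Max error = 0.0494 mV

0.0494 mV


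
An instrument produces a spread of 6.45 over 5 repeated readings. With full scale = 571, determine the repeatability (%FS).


Repeatability = (spread / full scale) * 100%.
R = (6.45 / 571) * 100
R = 1.13 %FS

1.13 %FS


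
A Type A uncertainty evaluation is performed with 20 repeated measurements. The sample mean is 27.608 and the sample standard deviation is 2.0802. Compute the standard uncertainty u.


The standard uncertainty for Type A evaluation is u = s / sqrt(n).
u = 2.0802 / sqrt(20)
u = 2.0802 / 4.4721
u = 0.4651

0.4651


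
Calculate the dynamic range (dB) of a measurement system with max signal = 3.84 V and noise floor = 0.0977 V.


Dynamic range = 20 * log10(Vmax / Vnoise).
DR = 20 * log10(3.84 / 0.0977)
DR = 20 * log10(39.3)
DR = 31.89 dB

31.89 dB


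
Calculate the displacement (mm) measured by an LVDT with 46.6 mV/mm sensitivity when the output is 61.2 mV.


Displacement = Vout / sensitivity.
d = 61.2 / 46.6
d = 1.313 mm

1.313 mm


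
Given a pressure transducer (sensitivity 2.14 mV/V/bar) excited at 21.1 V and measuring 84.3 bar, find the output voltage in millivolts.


Output = sensitivity * Vex * P.
Vout = 2.14 * 21.1 * 84.3
Vout = 45.154 * 84.3
Vout = 3806.48 mV

3806.48 mV


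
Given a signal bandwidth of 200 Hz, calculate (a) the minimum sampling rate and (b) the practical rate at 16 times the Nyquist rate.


By Nyquist theorem, fs_min = 2 * fmax.
fs_min = 2 * 200 = 400 Hz
Practical rate = 16 * fs_min = 16 * 400 = 6400 Hz

fs_min = 400 Hz, fs_practical = 6400 Hz


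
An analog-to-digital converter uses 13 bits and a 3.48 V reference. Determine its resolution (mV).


The resolution (LSB) of an ADC is Vref / 2^n.
LSB = 3.48 / 2^13
LSB = 3.48 / 8192
LSB = 0.0004248 V = 0.42480469 mV

0.42480469 mV


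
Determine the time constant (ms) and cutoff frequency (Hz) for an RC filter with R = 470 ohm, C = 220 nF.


Time constant: tau = R * C.
tau = 470 * 2.20e-07 = 0.0001034 s
tau = 0.1034 ms
Cutoff frequency: fc = 1 / (2*pi*R*C).
fc = 1 / (2*pi*0.0001034) = 1539.22 Hz

tau = 0.1034 ms, fc = 1539.22 Hz


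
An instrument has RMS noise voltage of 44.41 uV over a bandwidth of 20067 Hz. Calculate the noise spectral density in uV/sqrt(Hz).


Noise spectral density = Vrms / sqrt(BW).
NSD = 44.41 / sqrt(20067)
NSD = 44.41 / 141.658
NSD = 0.3135 uV/sqrt(Hz)

0.3135 uV/sqrt(Hz)


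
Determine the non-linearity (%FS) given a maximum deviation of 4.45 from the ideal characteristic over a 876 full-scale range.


Linearity error = (max deviation / full scale) * 100%.
Linearity = (4.45 / 876) * 100
Linearity = 0.508 %FS

0.508 %FS


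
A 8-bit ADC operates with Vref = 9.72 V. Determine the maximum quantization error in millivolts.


The maximum quantization error is +/- LSB/2.
LSB = Vref / 2^n = 9.72 / 256 = 0.03796875 V
Max error = LSB / 2 = 0.03796875 / 2 = 0.01898438 V
Max error = 18.9844 mV

18.9844 mV


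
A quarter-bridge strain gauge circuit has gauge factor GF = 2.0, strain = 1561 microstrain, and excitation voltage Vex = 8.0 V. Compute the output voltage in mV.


Quarter bridge output: Vout = (GF * epsilon * Vex) / 4.
Vout = (2.0 * 1561e-6 * 8.0) / 4
Vout = 0.024976 / 4 V
Vout = 0.006244 V = 6.244 mV

6.244 mV


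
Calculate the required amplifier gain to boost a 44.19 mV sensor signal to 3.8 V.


Gain = Vout / Vin (converting to same units).
G = 3.8 V / 44.19 mV
G = 3800.0 mV / 44.19 mV
G = 85.99

85.99


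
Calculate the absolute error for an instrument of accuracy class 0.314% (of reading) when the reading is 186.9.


Absolute error = (accuracy% / 100) * reading.
Error = (0.314 / 100) * 186.9
Error = 0.00314 * 186.9
Error = 0.5869

0.5869


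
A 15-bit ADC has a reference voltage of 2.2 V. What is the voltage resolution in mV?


The resolution (LSB) of an ADC is Vref / 2^n.
LSB = 2.2 / 2^15
LSB = 2.2 / 32768
LSB = 6.714e-05 V = 0.06713867 mV

0.06713867 mV


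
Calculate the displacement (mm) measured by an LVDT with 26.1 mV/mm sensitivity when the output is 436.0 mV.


Displacement = Vout / sensitivity.
d = 436.0 / 26.1
d = 16.705 mm

16.705 mm


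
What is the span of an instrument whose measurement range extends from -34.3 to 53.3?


Span = upper range - lower range.
Span = 53.3 - (-34.3)
Span = 87.6

87.6


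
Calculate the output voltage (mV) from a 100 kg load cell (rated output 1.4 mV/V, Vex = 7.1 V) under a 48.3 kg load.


Vout = rated_output * Vex * (load / capacity).
Vout = 1.4 * 7.1 * (48.3 / 100)
Vout = 1.4 * 7.1 * 0.483
Vout = 4.801 mV

4.801 mV


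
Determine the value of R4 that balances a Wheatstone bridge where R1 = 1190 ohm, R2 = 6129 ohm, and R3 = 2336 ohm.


At balance: R1*R4 = R2*R3, so R4 = R2*R3/R1.
R4 = 6129 * 2336 / 1190
R4 = 14317344 / 1190
R4 = 12031.38 ohm

12031.38 ohm


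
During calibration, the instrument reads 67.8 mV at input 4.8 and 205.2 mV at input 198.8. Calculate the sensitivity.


Sensitivity = (y2 - y1) / (x2 - x1).
S = (205.2 - 67.8) / (198.8 - 4.8)
S = 137.4 / 194.0
S = 0.7082 mV/unit

0.7082 mV/unit


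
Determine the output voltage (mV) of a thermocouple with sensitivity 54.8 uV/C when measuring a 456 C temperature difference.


The thermocouple output V = sensitivity * dT.
V = 54.8 uV/C * 456 C
V = 24988.8 uV
V = 24.989 mV

24.989 mV


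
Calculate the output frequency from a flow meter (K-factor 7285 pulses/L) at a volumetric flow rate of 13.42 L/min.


Frequency = K * Q / 60 (converting L/min to L/s).
f = 7285 * 13.42 / 60
f = 97764.7 / 60
f = 1629.41 Hz

1629.41 Hz


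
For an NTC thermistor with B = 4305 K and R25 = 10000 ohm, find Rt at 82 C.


NTC thermistor equation: Rt = R25 * exp(B * (1/T - 1/T25)).
T in Kelvin: 355.15 K, T25 = 298.15 K
1/T - 1/T25 = 1/355.15 - 1/298.15 = -0.0005383
B * (1/T - 1/T25) = 4305 * -0.0005383 = -2.3174
Rt = 10000 * exp(-2.3174) = 985.3 ohm

985.3 ohm


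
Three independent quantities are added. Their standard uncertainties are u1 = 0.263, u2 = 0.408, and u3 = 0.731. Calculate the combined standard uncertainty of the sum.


For a sum of independent quantities, uc = sqrt(u1^2 + u2^2 + u3^2).
uc = sqrt(0.263^2 + 0.408^2 + 0.731^2)
uc = sqrt(0.069169 + 0.166464 + 0.534361)
uc = 0.8775

0.8775


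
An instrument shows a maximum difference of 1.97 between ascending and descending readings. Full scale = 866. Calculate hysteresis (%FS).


Hysteresis = (max difference / full scale) * 100%.
H = (1.97 / 866) * 100
H = 0.227 %FS

0.227 %FS


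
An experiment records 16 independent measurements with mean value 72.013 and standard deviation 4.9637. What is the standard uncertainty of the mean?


The standard uncertainty for Type A evaluation is u = s / sqrt(n).
u = 4.9637 / sqrt(16)
u = 4.9637 / 4.0
u = 1.2409

1.2409


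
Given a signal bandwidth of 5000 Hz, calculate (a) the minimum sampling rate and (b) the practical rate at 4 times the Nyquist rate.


By Nyquist theorem, fs_min = 2 * fmax.
fs_min = 2 * 5000 = 10000 Hz
Practical rate = 4 * fs_min = 4 * 10000 = 40000 Hz

fs_min = 10000 Hz, fs_practical = 40000 Hz


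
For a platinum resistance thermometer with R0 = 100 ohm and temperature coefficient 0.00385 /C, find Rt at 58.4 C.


The RTD equation: Rt = R0 * (1 + alpha * T).
Rt = 100 * (1 + 0.00385 * 58.4)
Rt = 100 * (1 + 0.22484)
Rt = 100 * 1.22484
Rt = 122.484 ohm

122.484 ohm


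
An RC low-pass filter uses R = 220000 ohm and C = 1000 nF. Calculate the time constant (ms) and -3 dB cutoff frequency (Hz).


Time constant: tau = R * C.
tau = 220000 * 1.00e-06 = 0.22 s
tau = 220.0 ms
Cutoff frequency: fc = 1 / (2*pi*R*C).
fc = 1 / (2*pi*0.22) = 0.72 Hz

tau = 220.0 ms, fc = 0.72 Hz


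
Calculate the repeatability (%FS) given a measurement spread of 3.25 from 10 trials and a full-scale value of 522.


Repeatability = (spread / full scale) * 100%.
R = (3.25 / 522) * 100
R = 0.623 %FS

0.623 %FS


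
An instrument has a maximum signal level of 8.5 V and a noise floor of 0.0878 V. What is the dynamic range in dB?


Dynamic range = 20 * log10(Vmax / Vnoise).
DR = 20 * log10(8.5 / 0.0878)
DR = 20 * log10(96.81)
DR = 39.72 dB

39.72 dB


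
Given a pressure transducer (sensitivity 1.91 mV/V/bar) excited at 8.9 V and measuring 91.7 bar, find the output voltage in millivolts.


Output = sensitivity * Vex * P.
Vout = 1.91 * 8.9 * 91.7
Vout = 16.999 * 91.7
Vout = 1558.81 mV

1558.81 mV


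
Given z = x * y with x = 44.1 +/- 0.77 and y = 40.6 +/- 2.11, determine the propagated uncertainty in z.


For a product z = x*y, the relative uncertainty is:
uz/z = sqrt((ux/x)^2 + (uy/y)^2)
Relative uncertainties: ux/x = 0.77/44.1 = 0.01746
uy/y = 2.11/40.6 = 0.05197
z = 44.1 * 40.6 = 1790.5
uz = 1790.5 * sqrt(0.01746^2 + 0.05197^2) = 98.162

98.162


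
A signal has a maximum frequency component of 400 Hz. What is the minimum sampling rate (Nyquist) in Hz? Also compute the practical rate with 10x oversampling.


By Nyquist theorem, fs_min = 2 * fmax.
fs_min = 2 * 400 = 800 Hz
Practical rate = 10 * fs_min = 10 * 800 = 8000 Hz

fs_min = 800 Hz, fs_practical = 8000 Hz


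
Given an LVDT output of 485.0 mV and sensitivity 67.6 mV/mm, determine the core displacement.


Displacement = Vout / sensitivity.
d = 485.0 / 67.6
d = 7.175 mm

7.175 mm


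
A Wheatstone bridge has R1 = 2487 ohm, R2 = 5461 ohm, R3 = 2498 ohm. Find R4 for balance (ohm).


At balance: R1*R4 = R2*R3, so R4 = R2*R3/R1.
R4 = 5461 * 2498 / 2487
R4 = 13641578 / 2487
R4 = 5485.15 ohm

5485.15 ohm


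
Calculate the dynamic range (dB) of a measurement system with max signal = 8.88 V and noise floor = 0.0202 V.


Dynamic range = 20 * log10(Vmax / Vnoise).
DR = 20 * log10(8.88 / 0.0202)
DR = 20 * log10(439.6)
DR = 52.86 dB

52.86 dB


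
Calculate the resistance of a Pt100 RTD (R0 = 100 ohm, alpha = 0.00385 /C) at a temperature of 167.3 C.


The RTD equation: Rt = R0 * (1 + alpha * T).
Rt = 100 * (1 + 0.00385 * 167.3)
Rt = 100 * (1 + 0.644105)
Rt = 100 * 1.644105
Rt = 164.411 ohm

164.411 ohm


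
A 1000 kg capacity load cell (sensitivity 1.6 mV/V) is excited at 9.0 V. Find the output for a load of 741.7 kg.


Vout = rated_output * Vex * (load / capacity).
Vout = 1.6 * 9.0 * (741.7 / 1000)
Vout = 1.6 * 9.0 * 0.7417
Vout = 10.68 mV

10.68 mV


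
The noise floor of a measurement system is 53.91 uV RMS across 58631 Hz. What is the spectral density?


Noise spectral density = Vrms / sqrt(BW).
NSD = 53.91 / sqrt(58631)
NSD = 53.91 / 242.1384
NSD = 0.2226 uV/sqrt(Hz)

0.2226 uV/sqrt(Hz)


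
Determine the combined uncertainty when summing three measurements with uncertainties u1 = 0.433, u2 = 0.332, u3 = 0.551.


For a sum of independent quantities, uc = sqrt(u1^2 + u2^2 + u3^2).
uc = sqrt(0.433^2 + 0.332^2 + 0.551^2)
uc = sqrt(0.187489 + 0.110224 + 0.303601)
uc = 0.7754

0.7754


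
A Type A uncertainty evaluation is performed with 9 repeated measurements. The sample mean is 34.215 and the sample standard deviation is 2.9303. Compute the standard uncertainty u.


The standard uncertainty for Type A evaluation is u = s / sqrt(n).
u = 2.9303 / sqrt(9)
u = 2.9303 / 3.0
u = 0.9768

0.9768


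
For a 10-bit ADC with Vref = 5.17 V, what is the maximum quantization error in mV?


The maximum quantization error is +/- LSB/2.
LSB = Vref / 2^n = 5.17 / 1024 = 0.00504883 V
Max error = LSB / 2 = 0.00504883 / 2 = 0.00252441 V
Max error = 2.5244 mV

2.5244 mV


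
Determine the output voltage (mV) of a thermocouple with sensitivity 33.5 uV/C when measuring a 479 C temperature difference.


The thermocouple output V = sensitivity * dT.
V = 33.5 uV/C * 479 C
V = 16046.5 uV
V = 16.047 mV

16.047 mV


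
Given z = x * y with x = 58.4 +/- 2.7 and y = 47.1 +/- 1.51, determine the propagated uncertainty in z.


For a product z = x*y, the relative uncertainty is:
uz/z = sqrt((ux/x)^2 + (uy/y)^2)
Relative uncertainties: ux/x = 2.7/58.4 = 0.046233
uy/y = 1.51/47.1 = 0.032059
z = 58.4 * 47.1 = 2750.6
uz = 2750.6 * sqrt(0.046233^2 + 0.032059^2) = 154.753

154.753


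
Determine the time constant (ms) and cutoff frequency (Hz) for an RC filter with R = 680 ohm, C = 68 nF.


Time constant: tau = R * C.
tau = 680 * 6.80e-08 = 4.624e-05 s
tau = 0.0462 ms
Cutoff frequency: fc = 1 / (2*pi*R*C).
fc = 1 / (2*pi*4.624e-05) = 3441.93 Hz

tau = 0.0462 ms, fc = 3441.93 Hz


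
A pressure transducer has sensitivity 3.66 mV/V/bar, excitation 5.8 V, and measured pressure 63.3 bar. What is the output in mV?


Output = sensitivity * Vex * P.
Vout = 3.66 * 5.8 * 63.3
Vout = 21.228 * 63.3
Vout = 1343.73 mV

1343.73 mV


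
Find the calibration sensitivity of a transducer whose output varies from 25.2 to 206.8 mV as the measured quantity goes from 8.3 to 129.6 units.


Sensitivity = (y2 - y1) / (x2 - x1).
S = (206.8 - 25.2) / (129.6 - 8.3)
S = 181.6 / 121.3
S = 1.4971 mV/unit

1.4971 mV/unit


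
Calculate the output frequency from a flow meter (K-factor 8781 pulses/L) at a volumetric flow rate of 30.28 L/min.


Frequency = K * Q / 60 (converting L/min to L/s).
f = 8781 * 30.28 / 60
f = 265888.68 / 60
f = 4431.48 Hz

4431.48 Hz


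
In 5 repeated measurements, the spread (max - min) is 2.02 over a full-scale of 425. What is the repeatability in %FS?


Repeatability = (spread / full scale) * 100%.
R = (2.02 / 425) * 100
R = 0.475 %FS

0.475 %FS


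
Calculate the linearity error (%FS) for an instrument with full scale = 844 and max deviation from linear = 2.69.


Linearity error = (max deviation / full scale) * 100%.
Linearity = (2.69 / 844) * 100
Linearity = 0.319 %FS

0.319 %FS


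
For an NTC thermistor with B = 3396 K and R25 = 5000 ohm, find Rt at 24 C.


NTC thermistor equation: Rt = R25 * exp(B * (1/T - 1/T25)).
T in Kelvin: 297.15 K, T25 = 298.15 K
1/T - 1/T25 = 1/297.15 - 1/298.15 = 1.129e-05
B * (1/T - 1/T25) = 3396 * 1.129e-05 = 0.0383
Rt = 5000 * exp(0.0383) = 5195.4 ohm

5195.4 ohm


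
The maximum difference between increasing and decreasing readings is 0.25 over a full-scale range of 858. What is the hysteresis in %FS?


Hysteresis = (max difference / full scale) * 100%.
H = (0.25 / 858) * 100
H = 0.029 %FS

0.029 %FS


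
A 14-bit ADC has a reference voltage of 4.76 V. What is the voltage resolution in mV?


The resolution (LSB) of an ADC is Vref / 2^n.
LSB = 4.76 / 2^14
LSB = 4.76 / 16384
LSB = 0.00029053 V = 0.29052734 mV

0.29052734 mV


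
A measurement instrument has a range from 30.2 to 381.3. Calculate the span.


Span = upper range - lower range.
Span = 381.3 - (30.2)
Span = 351.1

351.1


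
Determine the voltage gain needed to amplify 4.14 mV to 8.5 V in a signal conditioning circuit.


Gain = Vout / Vin (converting to same units).
G = 8.5 V / 4.14 mV
G = 8500.0 mV / 4.14 mV
G = 2053.14

2053.14


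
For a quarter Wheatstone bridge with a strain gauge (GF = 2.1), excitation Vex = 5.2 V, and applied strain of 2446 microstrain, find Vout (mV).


Quarter bridge output: Vout = (GF * epsilon * Vex) / 4.
Vout = (2.1 * 2446e-6 * 5.2) / 4
Vout = 0.02671032 / 4 V
Vout = 0.00667758 V = 6.6776 mV

6.6776 mV


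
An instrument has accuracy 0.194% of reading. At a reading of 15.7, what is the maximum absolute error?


Absolute error = (accuracy% / 100) * reading.
Error = (0.194 / 100) * 15.7
Error = 0.00194 * 15.7
Error = 0.0305

0.0305


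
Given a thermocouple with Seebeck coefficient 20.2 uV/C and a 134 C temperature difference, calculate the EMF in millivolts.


The thermocouple output V = sensitivity * dT.
V = 20.2 uV/C * 134 C
V = 2706.8 uV
V = 2.707 mV

2.707 mV


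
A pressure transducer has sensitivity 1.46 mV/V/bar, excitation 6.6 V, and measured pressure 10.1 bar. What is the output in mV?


Output = sensitivity * Vex * P.
Vout = 1.46 * 6.6 * 10.1
Vout = 9.636 * 10.1
Vout = 97.32 mV

97.32 mV


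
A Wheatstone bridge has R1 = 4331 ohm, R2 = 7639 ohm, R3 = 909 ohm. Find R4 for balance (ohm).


At balance: R1*R4 = R2*R3, so R4 = R2*R3/R1.
R4 = 7639 * 909 / 4331
R4 = 6943851 / 4331
R4 = 1603.29 ohm

1603.29 ohm
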